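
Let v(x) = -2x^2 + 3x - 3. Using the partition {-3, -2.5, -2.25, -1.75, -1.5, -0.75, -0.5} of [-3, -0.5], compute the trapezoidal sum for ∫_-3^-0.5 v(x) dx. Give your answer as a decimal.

-38.78125

Subinterval widths: 0.5, 0.25, 0.5, 0.25, 0.75, 0.25.
v(-3) = -30, v(-2.5) = -23, v(-2.25) = -19.875, v(-1.75) = -14.375, v(-1.5) = -12, v(-0.75) = -6.375, v(-0.5) = -5.
On each subinterval the trapezoid contributes (Δx_i/2)·[v(x_{i-1}) + v(x_i)].
Sum = -38.78125.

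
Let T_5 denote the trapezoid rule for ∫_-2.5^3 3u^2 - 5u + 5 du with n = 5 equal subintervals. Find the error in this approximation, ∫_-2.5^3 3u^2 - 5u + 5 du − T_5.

-3.3275

Exact integral: ∫_-2.5^3 f(u) du = 63.25.
T_5 = 66.5775.
Error = 63.25 − 66.5775 = -3.3275.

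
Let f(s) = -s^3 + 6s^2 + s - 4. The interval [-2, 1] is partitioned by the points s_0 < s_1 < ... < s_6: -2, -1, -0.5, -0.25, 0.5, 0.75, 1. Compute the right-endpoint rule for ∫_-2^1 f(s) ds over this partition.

Subinterval widths: 1, 0.5, 0.25, 0.75, 0.25, 0.25.
Right endpoints: -1, -0.5, -0.25, 0.5, 0.75, 1.
f(-1) = 2, f(-0.5) = -2.875, f(-0.25) = -3.859375, f(0.5) = -2.125, f(0.75) = -0.296875, f(1) = 2.
Sum = Σ Δs_i · f(s_i).
Sum = -1.5703125.

-1.5703125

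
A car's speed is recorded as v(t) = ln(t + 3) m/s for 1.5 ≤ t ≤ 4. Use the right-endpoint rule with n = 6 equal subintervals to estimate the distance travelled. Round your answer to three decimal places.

Δt = (4 − 1.5)/6 = 5/12.
Right endpoints: 23/12, 7/3, 2.75, 19/6, 43/12, 4.
v(23/12) ≈ 1.593, v(7/3) ≈ 1.674, v(2.75) ≈ 1.749, v(19/6) ≈ 1.819, v(43/12) ≈ 1.885, v(4) ≈ 1.946.
Sum = Δt · [v(23/12) + v(7/3) + v(2.75) + ...].
Sum ≈ 4.444.

4.444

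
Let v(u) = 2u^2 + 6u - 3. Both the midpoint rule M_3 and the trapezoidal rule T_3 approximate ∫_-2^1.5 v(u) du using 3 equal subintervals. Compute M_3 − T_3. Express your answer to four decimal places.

M_3 ≈ -8.960648.
T_3 ≈ -6.578704.
M_3 − T_3 ≈ -2.3819.

-2.3819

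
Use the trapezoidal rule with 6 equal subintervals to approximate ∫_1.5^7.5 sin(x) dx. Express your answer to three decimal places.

-0.253

Δx = (7.5 − 1.5)/6 = 1.
f(1.5) ≈ 0.997, f(2.5) ≈ 0.598, f(3.5) ≈ -0.351, f(4.5) ≈ -0.978, f(5.5) ≈ -0.706, f(6.5) ≈ 0.215, f(7.5) ≈ 0.938.
T_6 = (Δx/2)·[f(x_0) + 2f(x_1) + ... + 2f(x_{5}) + f(x_6)].
Sum ≈ -0.253.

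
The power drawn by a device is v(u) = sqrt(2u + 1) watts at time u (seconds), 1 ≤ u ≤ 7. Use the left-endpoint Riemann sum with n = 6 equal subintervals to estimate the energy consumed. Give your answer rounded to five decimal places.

16.53605

Δu = (7 − 1)/6 = 1.
Left endpoints: 1, 2, 3, 4, 5, 6.
v(1) ≈ 1.73205, v(2) ≈ 2.23607, v(3) ≈ 2.64575, v(4) ≈ 3.00000, v(5) ≈ 3.31662, v(6) ≈ 3.60555.
Sum = Δu · [v(1) + v(2) + v(3) + ...].
Sum ≈ 16.53605.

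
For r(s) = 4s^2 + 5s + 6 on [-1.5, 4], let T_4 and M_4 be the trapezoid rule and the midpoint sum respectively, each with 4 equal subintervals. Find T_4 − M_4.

T_4 = 164.140625.
M_4 = 153.7421875.
T_4 − M_4 = 10.3984375.

10.3984375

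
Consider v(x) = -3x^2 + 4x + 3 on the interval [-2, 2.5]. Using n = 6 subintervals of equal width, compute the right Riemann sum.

-2.671875

Δx = (2.5 − (-2))/6 = 0.75.
Right endpoints: -1.25, -0.5, 0.25, 1, 1.75, 2.5.
v(-1.25) = -6.6875, v(-0.5) = 0.25, v(0.25) = 3.8125, v(1) = 4, v(1.75) = 0.8125, v(2.5) = -5.75.
Sum = Δx · [v(-1.25) + v(-0.5) + v(0.25) + ...].
Sum = -2.671875.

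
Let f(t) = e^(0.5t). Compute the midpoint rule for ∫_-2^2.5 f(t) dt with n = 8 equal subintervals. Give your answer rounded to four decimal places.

Δt = (2.5 − (-2))/8 = 0.5625.
Midpoints: -1.71875, -1.15625, -0.59375, -0.03125, 0.53125, 1.09375, 1.65625, 2.21875.
f(-1.71875) ≈ 0.4234, f(-1.15625) ≈ 0.5609, f(-0.59375) ≈ 0.7431, f(-0.03125) ≈ 0.9845, f(0.53125) ≈ 1.3042, f(1.09375) ≈ 1.7278, f(1.65625) ≈ 2.2890, f(2.21875) ≈ 3.0325.
Sum = Δt · [f(-1.71875) + f(-1.15625) + f(-0.59375) + ...].
Sum ≈ 6.2244.

6.2244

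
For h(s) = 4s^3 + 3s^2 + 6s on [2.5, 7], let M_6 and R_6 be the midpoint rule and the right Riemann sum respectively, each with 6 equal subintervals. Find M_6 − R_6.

M_6 = 2804.90625.
R_6 = 3392.15625.
M_6 − R_6 = -587.25.

-587.25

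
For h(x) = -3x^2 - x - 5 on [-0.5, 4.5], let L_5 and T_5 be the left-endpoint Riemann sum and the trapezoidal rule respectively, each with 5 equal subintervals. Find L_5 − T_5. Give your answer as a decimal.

L_5 = -96.25.
T_5 = -128.75.
L_5 − T_5 = 32.5.

32.5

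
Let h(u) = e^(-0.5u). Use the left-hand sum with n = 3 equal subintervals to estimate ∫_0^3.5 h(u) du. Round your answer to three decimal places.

Δu = (3.5 − 0)/3 = 7/6.
Left endpoints: 0, 7/6, 7/3.
h(0) ≈ 1.000, h(7/6) ≈ 0.558, h(7/3) ≈ 0.311.
Sum = Δu · [h(0) + h(7/6) + h(7/3)].
Sum ≈ 2.181.

2.181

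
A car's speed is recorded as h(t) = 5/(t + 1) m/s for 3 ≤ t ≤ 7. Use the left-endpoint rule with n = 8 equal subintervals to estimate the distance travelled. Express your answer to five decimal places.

3.62686

Δt = (7 − 3)/8 = 0.5.
Left endpoints: 3, 3.5, 4, 4.5, 5, 5.5, 6, 6.5.
h(3) = 1.25, h(3.5) = 10/9, h(4) = 1, h(4.5) = 10/11, h(5) = 5/6, h(5.5) = 10/13, h(6) = 5/7, h(6.5) = 2/3.
Sum = Δt · [h(3) + h(3.5) + h(4) + ...].
Sum ≈ 3.62686.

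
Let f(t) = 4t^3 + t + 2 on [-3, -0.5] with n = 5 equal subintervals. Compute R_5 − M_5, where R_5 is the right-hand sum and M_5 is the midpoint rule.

24.21875

R_5 = -55.
M_5 = -79.21875.
R_5 − M_5 = 24.21875.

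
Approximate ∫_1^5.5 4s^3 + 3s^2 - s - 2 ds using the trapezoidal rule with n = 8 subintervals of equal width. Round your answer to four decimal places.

1065.7793

Δs = (5.5 − 1)/8 = 0.5625.
f(1) = 4, f(1.5625) = 19477/1024, f(2.125) = 47.8046875, f(2.6875) = 96895/1024, f(3.25) = 163.75, f(3.8125) = 265681/1024, f(4.375) = 386.0078125, f(4.9375) = 560827/1024, f(5.5) = 748.75.
T_8 = (Δs/2)·[f(s_0) + 2f(s_1) + ... + 2f(s_{7}) + f(s_8)].
Sum ≈ 1065.7793.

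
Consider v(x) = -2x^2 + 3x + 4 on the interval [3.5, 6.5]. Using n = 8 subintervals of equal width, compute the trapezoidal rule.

-97.640625

Δx = (6.5 − 3.5)/8 = 0.375.
v(3.5) = -10, v(3.875) = -14.40625, v(4.25) = -19.375, v(4.625) = -24.90625, v(5) = -31, v(5.375) = -37.65625, v(5.75) = -44.875, v(6.125) = -52.65625, v(6.5) = -61.
T_8 = (Δx/2)·[v(x_0) + 2v(x_1) + ... + 2v(x_{7}) + v(x_8)].
Sum = -97.640625.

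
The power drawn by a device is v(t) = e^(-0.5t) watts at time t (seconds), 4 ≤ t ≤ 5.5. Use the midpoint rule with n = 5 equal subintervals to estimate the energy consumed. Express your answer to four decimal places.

Δt = (5.5 − 4)/5 = 0.3.
Midpoints: 4.15, 4.45, 4.75, 5.05, 5.35.
v(4.15) ≈ 0.1256, v(4.45) ≈ 0.1081, v(4.75) ≈ 0.0930, v(5.05) ≈ 0.0801, v(5.35) ≈ 0.0689.
Sum = Δt · [v(4.15) + v(4.45) + v(4.75) + v(5.05) + v(5.35)].
Sum ≈ 0.1427.

0.1427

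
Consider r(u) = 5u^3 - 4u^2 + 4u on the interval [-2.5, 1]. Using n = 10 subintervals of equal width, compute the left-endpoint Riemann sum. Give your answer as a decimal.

Δu = (1 − (-2.5))/10 = 0.35.
Left endpoints: -2.5, -2.15, -1.8, -1.45, -1.1, -0.75, -0.4, -0.05, 0.3, 0.65.
r(-2.5) = -113.125, r(-2.15) = -76.781875, r(-1.8) = -49.32, r(-1.45) = -29.453125, r(-1.1) = -15.895, r(-0.75) = -7.359375, r(-0.4) = -2.56, r(-0.05) = -0.210625, r(0.3) = 0.975, r(0.65) = 2.283125.
Sum = Δu · [r(-2.5) + r(-2.15) + r(-1.8) + ...].
Sum = -102.00640625.

-102.00640625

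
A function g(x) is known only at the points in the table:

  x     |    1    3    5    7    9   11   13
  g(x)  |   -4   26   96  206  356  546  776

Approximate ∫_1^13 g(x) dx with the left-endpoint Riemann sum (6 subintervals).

Δx = 2.
Sum = 2·[(-4) + 26 + 96 + 206 + 356 + 546] = 2452.

2452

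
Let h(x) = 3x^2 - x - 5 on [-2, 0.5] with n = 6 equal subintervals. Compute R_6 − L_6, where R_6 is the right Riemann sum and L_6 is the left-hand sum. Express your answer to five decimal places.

-5.72917

R_6 ≈ -5.1475694.
L_6 ≈ 0.5815972.
R_6 − L_6 ≈ -5.72917.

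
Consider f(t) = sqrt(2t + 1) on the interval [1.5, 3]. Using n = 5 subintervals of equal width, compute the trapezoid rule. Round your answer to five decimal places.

Δt = (3 − 1.5)/5 = 0.3.
f(1.5) ≈ 2.00000, f(1.8) ≈ 2.14476, f(2.1) ≈ 2.28035, f(2.4) ≈ 2.40832, f(2.7) ≈ 2.52982, f(3) ≈ 2.64575.
T_5 = (Δt/2)·[f(t_0) + 2f(t_1) + ... + 2f(t_{4}) + f(t_5)].
Sum ≈ 3.50584.

3.50584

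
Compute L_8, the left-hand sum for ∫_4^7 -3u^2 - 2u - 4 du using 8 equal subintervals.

Δu = (7 − 4)/8 = 0.375.
Left endpoints: 4, 4.375, 4.75, 5.125, 5.5, 5.875, 6.25, 6.625.
f(4) = -60, f(4.375) = -70.171875, f(4.75) = -81.1875, f(5.125) = -93.046875, f(5.5) = -105.75, f(5.875) = -119.296875, f(6.25) = -133.6875, f(6.625) = -148.921875.
Sum = Δu · [f(4) + f(4.375) + f(4.75) + ...].
Sum = -304.5234375.

-304.5234375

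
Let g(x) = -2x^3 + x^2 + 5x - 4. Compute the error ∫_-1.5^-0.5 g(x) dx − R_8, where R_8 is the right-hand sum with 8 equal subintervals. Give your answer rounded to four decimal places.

Exact integral: ∫_-1.5^-0.5 g(x) dx ≈ -5.416667.
R_8 = -5.6171875.
Error ≈ -5.416667 − (-5.6171875) ≈ 0.2005.

0.2005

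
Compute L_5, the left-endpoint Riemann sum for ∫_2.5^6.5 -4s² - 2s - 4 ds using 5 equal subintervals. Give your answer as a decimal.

Δs = (6.5 − 2.5)/5 = 0.8.
Left endpoints: 2.5, 3.3, 4.1, 4.9, 5.7.
f(2.5) = -34, f(3.3) = -54.16, f(4.1) = -79.44, f(4.9) = -109.84, f(5.7) = -145.36.
Sum = Δs · [f(2.5) + f(3.3) + f(4.1) + f(4.9) + f(5.7)].
Sum = -338.24.

-338.24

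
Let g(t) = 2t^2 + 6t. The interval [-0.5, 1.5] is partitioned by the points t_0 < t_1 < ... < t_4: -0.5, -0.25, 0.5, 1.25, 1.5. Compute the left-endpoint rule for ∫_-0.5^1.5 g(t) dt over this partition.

3.625

Subinterval widths: 0.25, 0.75, 0.75, 0.25.
Left endpoints: -0.5, -0.25, 0.5, 1.25.
g(-0.5) = -2.5, g(-0.25) = -1.375, g(0.5) = 3.5, g(1.25) = 10.625.
Sum = Σ Δt_i · g(t_i).
Sum = 3.625.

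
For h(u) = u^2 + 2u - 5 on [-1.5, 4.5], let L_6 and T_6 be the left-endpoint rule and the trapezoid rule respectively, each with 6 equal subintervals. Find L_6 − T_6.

-15

L_6 = 5.5.
T_6 = 20.5.
L_6 − T_6 = -15.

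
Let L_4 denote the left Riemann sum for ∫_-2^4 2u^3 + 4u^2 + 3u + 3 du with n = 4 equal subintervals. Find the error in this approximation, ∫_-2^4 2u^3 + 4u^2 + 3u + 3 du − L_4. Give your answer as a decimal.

135

Exact integral: ∫_-2^4 f(u) du = 252.
L_4 = 117.
Error = 252 − 117 = 135.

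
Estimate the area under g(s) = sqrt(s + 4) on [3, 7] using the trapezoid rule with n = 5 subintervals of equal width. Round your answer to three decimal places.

11.973

Δs = (7 − 3)/5 = 0.8.
g(3) ≈ 2.646, g(3.8) ≈ 2.793, g(4.6) ≈ 2.933, g(5.4) ≈ 3.066, g(6.2) ≈ 3.194, g(7) ≈ 3.317.
T_5 = (Δs/2)·[g(s_0) + 2g(s_1) + ... + 2g(s_{4}) + g(s_5)].
Sum ≈ 11.973.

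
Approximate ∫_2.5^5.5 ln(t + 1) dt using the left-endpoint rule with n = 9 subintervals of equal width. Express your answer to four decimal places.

Δt = (5.5 − 2.5)/9 = 1/3.
Left endpoints: 2.5, 17/6, 19/6, 3.5, 23/6, 25/6, 4.5, 29/6, 31/6.
f(2.5) ≈ 1.2528, f(17/6) ≈ 1.3437, f(19/6) ≈ 1.4271, f(3.5) ≈ 1.5041, f(23/6) ≈ 1.5755, f(25/6) ≈ 1.6422, f(4.5) ≈ 1.7047, f(29/6) ≈ 1.7636, f(31/6) ≈ 1.8192.
Sum = Δt · [f(2.5) + f(17/6) + f(19/6) + ...].
Sum ≈ 4.6777.

4.6777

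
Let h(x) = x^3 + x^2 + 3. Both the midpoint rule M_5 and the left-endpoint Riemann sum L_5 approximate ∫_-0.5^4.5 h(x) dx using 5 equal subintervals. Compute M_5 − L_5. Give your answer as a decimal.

46.875

M_5 = 145.
L_5 = 98.125.
M_5 − L_5 = 46.875.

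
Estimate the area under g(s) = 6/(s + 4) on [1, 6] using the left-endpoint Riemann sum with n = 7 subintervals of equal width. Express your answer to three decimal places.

4.381

Δs = (6 − 1)/7 = 5/7.
Left endpoints: 1, 12/7, 17/7, 22/7, 27/7, 32/7, 37/7.
g(1) = 1.2, g(12/7) = 1.05, g(17/7) = 14/15, g(22/7) = 0.84, g(27/7) = 42/55, g(32/7) = 0.7, g(37/7) = 42/65.
Sum = Δs · [g(1) + g(12/7) + g(17/7) + ...].
Sum ≈ 4.381.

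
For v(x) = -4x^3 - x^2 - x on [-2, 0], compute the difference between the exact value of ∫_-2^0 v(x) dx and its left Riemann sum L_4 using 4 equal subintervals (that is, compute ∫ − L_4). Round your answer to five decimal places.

Exact integral: ∫_-2^0 v(x) dx ≈ 15.3333333.
L_4 = 23.75.
Error ≈ 15.3333333 − 23.75 ≈ -8.41667.

-8.41667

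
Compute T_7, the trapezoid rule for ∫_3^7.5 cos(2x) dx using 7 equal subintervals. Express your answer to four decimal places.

0.3990

Δx = (7.5 − 3)/7 = 9/14.
f(3) ≈ 0.9602, f(51/14) ≈ 0.5382, f(30/7) ≈ -0.6575, f(69/14) ≈ -0.9080, f(39/7) ≈ 0.1468, f(87/14) ≈ 0.9905, f(48/7) ≈ 0.4104, f(7.5) ≈ -0.7597.
T_7 = (Δx/2)·[f(x_0) + 2f(x_1) + ... + 2f(x_{6}) + f(x_7)].
Sum ≈ 0.3990.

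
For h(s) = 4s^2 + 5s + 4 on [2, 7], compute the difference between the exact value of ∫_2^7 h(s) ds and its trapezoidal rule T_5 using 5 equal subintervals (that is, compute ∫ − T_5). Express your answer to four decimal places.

-3.3333

Exact integral: ∫_2^7 h(s) ds ≈ 579.166667.
T_5 = 582.5.
Error ≈ 579.166667 − 582.5 ≈ -3.3333.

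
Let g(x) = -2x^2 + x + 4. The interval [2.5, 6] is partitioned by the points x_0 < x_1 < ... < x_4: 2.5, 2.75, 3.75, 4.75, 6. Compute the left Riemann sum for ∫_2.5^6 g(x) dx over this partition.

-75.71875

Subinterval widths: 0.25, 1, 1, 1.25.
Left endpoints: 2.5, 2.75, 3.75, 4.75.
g(2.5) = -6, g(2.75) = -8.375, g(3.75) = -20.375, g(4.75) = -36.375.
Sum = Σ Δx_i · g(x_i).
Sum = -75.71875.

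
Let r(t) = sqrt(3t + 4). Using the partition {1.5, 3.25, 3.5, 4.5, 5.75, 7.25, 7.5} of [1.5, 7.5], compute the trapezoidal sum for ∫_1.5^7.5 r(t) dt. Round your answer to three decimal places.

Subinterval widths: 1.75, 0.25, 1, 1.25, 1.5, 0.25.
r(1.5) ≈ 2.915, r(3.25) ≈ 3.708, r(3.5) ≈ 3.808, r(4.5) ≈ 4.183, r(5.75) ≈ 4.610, r(7.25) ≈ 5.074, r(7.5) ≈ 5.148.
On each subinterval the trapezoid contributes (Δt_i/2)·[r(t_{i-1}) + r(t_i)].
Sum ≈ 24.767.

24.767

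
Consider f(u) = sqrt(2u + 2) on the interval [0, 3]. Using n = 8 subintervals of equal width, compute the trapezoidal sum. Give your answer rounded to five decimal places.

6.59553

Δu = (3 − 0)/8 = 0.375.
f(0) ≈ 1.41421, f(0.375) ≈ 1.65831, f(0.75) ≈ 1.87083, f(1.125) ≈ 2.06155, f(1.5) ≈ 2.23607, f(1.875) ≈ 2.39792, f(2.25) ≈ 2.54951, f(2.625) ≈ 2.69258, f(3) ≈ 2.82843.
T_8 = (Δu/2)·[f(u_0) + 2f(u_1) + ... + 2f(u_{7}) + f(u_8)].
Sum ≈ 6.59553.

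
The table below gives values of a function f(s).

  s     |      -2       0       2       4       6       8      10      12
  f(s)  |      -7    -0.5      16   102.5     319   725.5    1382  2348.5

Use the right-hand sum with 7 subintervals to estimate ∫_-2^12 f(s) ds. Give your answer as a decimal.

9786

Δs = 2.
Sum = 2·[(-0.5) + 16 + 102.5 + 319 + 725.5 + 1382 + 2348.5] = 9786.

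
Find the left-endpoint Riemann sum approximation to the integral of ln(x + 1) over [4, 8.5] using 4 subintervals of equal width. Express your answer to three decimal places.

Δx = (8.5 − 4)/4 = 1.125.
Left endpoints: 4, 5.125, 6.25, 7.375.
f(4) ≈ 1.609, f(5.125) ≈ 1.812, f(6.25) ≈ 1.981, f(7.375) ≈ 2.125.
Sum = Δx · [f(4) + f(5.125) + f(6.25) + f(7.375)].
Sum ≈ 8.469.

8.469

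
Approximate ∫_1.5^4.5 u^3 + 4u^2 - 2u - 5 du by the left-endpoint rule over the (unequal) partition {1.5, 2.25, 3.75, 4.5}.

108.85546875

Subinterval widths: 0.75, 1.5, 0.75.
Left endpoints: 1.5, 2.25, 3.75.
f(1.5) = 4.375, f(2.25) = 22.140625, f(3.75) = 96.484375.
Sum = Σ Δu_i · f(u_i).
Sum = 108.85546875.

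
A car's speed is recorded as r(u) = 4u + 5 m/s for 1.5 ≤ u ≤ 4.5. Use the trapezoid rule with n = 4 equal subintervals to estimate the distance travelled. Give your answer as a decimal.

51

Δu = (4.5 − 1.5)/4 = 0.75.
r(1.5) = 11, r(2.25) = 14, r(3) = 17, r(3.75) = 20, r(4.5) = 23.
T_4 = (Δu/2)·[r(u_0) + 2r(u_1) + 2r(u_2) + 2r(u_3) + r(u_4)].
Sum = 51.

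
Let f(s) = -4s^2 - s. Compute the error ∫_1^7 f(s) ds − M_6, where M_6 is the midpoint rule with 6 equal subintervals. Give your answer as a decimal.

-2

Exact integral: ∫_1^7 f(s) ds = -480.
M_6 = -478.
Error = -480 − (-478) = -2.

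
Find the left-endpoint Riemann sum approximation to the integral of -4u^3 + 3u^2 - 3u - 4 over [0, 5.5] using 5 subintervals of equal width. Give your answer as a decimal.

Δu = (5.5 − 0)/5 = 1.1.
Left endpoints: 0, 1.1, 2.2, 3.3, 4.4.
f(0) = -4, f(1.1) = -8.994, f(2.2) = -38.672, f(3.3) = -124.978, f(4.4) = -299.856.
Sum = Δu · [f(0) + f(1.1) + f(2.2) + f(3.3) + f(4.4)].
Sum = -524.15.

-524.15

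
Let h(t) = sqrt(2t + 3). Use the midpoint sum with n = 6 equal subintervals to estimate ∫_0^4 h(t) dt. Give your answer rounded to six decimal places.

Δt = (4 − 0)/6 = 2/3.
Midpoints: 1/3, 1, 5/3, 7/3, 3, 11/3.
h(1/3) ≈ 1.914854, h(1) ≈ 2.236068, h(5/3) ≈ 2.516611, h(7/3) ≈ 2.768875, h(3) ≈ 3.000000, h(11/3) ≈ 3.214550.
Sum = Δt · [h(1/3) + h(1) + h(5/3) + ...].
Sum ≈ 10.433972.

10.433972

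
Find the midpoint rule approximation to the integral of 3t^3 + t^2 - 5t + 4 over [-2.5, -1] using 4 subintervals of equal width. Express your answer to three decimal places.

-4.288

Δt = (-1 − (-2.5))/4 = 0.375.
Midpoints: -2.3125, -1.9375, -1.5625, -1.1875.
f(-2.3125) = -66311/4096, f(-1.9375) = -17933/4096, f(-1.5625) = 11509/4096, f(-1.1875) = 25903/4096.
Sum = Δt · [f(-2.3125) + f(-1.9375) + f(-1.5625) + f(-1.1875)].
Sum ≈ -4.288.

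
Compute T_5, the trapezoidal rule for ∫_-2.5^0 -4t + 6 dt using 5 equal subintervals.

27.5

Δt = (0 − (-2.5))/5 = 0.5.
f(-2.5) = 16, f(-2) = 14, f(-1.5) = 12, f(-1) = 10, f(-0.5) = 8, f(0) = 6.
T_5 = (Δt/2)·[f(t_0) + 2f(t_1) + ... + 2f(t_{4}) + f(t_5)].
Sum = 27.5.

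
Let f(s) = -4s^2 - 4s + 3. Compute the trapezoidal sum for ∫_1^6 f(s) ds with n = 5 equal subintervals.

Δs = (6 − 1)/5 = 1.
f(1) = -5, f(2) = -21, f(3) = -45, f(4) = -77, f(5) = -117, f(6) = -165.
T_5 = (Δs/2)·[f(s_0) + 2f(s_1) + ... + 2f(s_{4}) + f(s_5)].
Sum = -345.

-345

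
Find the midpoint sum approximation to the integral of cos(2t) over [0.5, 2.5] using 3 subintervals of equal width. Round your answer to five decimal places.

Δt = (2.5 − 0.5)/3 = 2/3.
Midpoints: 5/6, 1.5, 13/6.
f(5/6) ≈ -0.09572, f(1.5) ≈ -0.98999, f(13/6) ≈ -0.37004.
Sum = Δt · [f(5/6) + f(1.5) + f(13/6)].
Sum ≈ -0.97051.

-0.97051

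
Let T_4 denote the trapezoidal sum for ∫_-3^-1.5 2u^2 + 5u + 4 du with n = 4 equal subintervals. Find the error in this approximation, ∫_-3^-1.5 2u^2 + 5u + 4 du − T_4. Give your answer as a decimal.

Exact integral: ∫_-3^-1.5 f(u) du = 4.875.
T_4 = 4.9453125.
Error = 4.875 − 4.9453125 = -0.0703125.

-0.0703125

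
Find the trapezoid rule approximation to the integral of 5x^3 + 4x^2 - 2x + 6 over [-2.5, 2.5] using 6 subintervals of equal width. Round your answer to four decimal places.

Δx = (2.5 − (-2.5))/6 = 5/6.
f(-2.5) = -42.125, f(-5/3) = -73/27, f(-5/6) = 1631/216, f(0) = 6, f(5/6) = 2161/216, f(5/3) = 997/27, f(2.5) = 104.125.
T_6 = (Δx/2)·[f(x_0) + 2f(x_1) + ... + 2f(x_{5}) + f(x_6)].
Sum ≈ 73.9815.

73.9815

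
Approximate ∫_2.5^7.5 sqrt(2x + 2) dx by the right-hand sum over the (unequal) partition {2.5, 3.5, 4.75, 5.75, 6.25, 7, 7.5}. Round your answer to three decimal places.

17.879

Subinterval widths: 1, 1.25, 1, 0.5, 0.75, 0.5.
Right endpoints: 3.5, 4.75, 5.75, 6.25, 7, 7.5.
f(3.5) ≈ 3.000, f(4.75) ≈ 3.391, f(5.75) ≈ 3.674, f(6.25) ≈ 3.808, f(7) ≈ 4.000, f(7.5) ≈ 4.123.
Sum = Σ Δx_i · f(x_i).
Sum ≈ 17.879.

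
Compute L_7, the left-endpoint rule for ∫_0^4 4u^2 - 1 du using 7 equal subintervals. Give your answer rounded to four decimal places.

Δu = (4 − 0)/7 = 4/7.
Left endpoints: 0, 4/7, 8/7, 12/7, 16/7, 20/7, 24/7.
f(0) = -1, f(4/7) = 15/49, f(8/7) = 207/49, f(12/7) = 527/49, f(16/7) = 975/49, f(20/7) = 1551/49, f(24/7) = 2255/49.
Sum = Δu · [f(0) + f(4/7) + f(8/7) + ...].
Sum ≈ 63.9184.

63.9184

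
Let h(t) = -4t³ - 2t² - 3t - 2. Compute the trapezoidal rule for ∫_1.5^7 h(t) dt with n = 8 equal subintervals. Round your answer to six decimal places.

Δt = (7 − 1.5)/8 = 0.6875.
h(1.5) = -24.5, h(2.1875) = -61443/1024, h(2.875) = -122.2109375, h(3.5625) = -224177/1024, h(4.25) = -357.9375, h(4.9375) = -560183/1024, h(5.625) = -794.0703125, h(6.3125) = -1133349/1024, h(7) = -1493.
T_8 = (Δt/2)·[h(t_0) + 2h(t_1) + ... + 2h(t_{7}) + h(t_8)].
Sum ≈ -2726.442383.

-2726.442383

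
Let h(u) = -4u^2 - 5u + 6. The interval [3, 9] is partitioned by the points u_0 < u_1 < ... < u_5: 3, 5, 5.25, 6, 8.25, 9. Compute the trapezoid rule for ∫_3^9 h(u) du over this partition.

Subinterval widths: 2, 0.25, 0.75, 2.25, 0.75.
h(3) = -45, h(5) = -119, h(5.25) = -130.5, h(6) = -168, h(8.25) = -307.5, h(9) = -363.
On each subinterval the trapezoid contributes (Δu_i/2)·[h(u_{i-1}) + h(u_i)].
Sum = -1093.5.

-1093.5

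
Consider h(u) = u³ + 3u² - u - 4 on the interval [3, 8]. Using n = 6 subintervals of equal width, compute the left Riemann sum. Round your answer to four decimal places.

1183.7847

Δu = (8 − 3)/6 = 5/6.
Left endpoints: 3, 23/6, 14/3, 5.5, 19/3, 43/6.
h(3) = 47, h(23/6) = 19997/216, h(14/3) = 4274/27, h(5.5) = 247.625, h(19/3) = 9829/27, h(43/6) = 110377/216.
Sum = Δu · [h(3) + h(23/6) + h(14/3) + ...].
Sum ≈ 1183.7847.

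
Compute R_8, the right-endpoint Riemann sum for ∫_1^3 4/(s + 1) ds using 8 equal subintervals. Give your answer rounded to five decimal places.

2.65149

Δs = (3 − 1)/8 = 0.25.
Right endpoints: 1.25, 1.5, 1.75, 2, 2.25, 2.5, 2.75, 3.
f(1.25) = 16/9, f(1.5) = 1.6, f(1.75) = 16/11, f(2) = 4/3, f(2.25) = 16/13, f(2.5) = 8/7, f(2.75) = 16/15, f(3) = 1.
Sum = Δs · [f(1.25) + f(1.5) + f(1.75) + ...].
Sum ≈ 2.65149.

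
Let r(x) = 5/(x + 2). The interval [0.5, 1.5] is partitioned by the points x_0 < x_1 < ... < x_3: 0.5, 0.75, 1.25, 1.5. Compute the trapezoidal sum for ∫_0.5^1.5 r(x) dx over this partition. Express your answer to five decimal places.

1.68731

Subinterval widths: 0.25, 0.5, 0.25.
r(0.5) = 2, r(0.75) = 20/11, r(1.25) = 20/13, r(1.5) = 10/7.
On each subinterval the trapezoid contributes (Δx_i/2)·[r(x_{i-1}) + r(x_i)].
Sum ≈ 1.68731.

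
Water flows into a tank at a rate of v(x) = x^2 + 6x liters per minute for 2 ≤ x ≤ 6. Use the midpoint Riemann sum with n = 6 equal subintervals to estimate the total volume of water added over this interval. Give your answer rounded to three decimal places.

165.185

Δx = (6 − 2)/6 = 2/3.
Midpoints: 7/3, 3, 11/3, 13/3, 5, 17/3.
v(7/3) = 175/9, v(3) = 27, v(11/3) = 319/9, v(13/3) = 403/9, v(5) = 55, v(17/3) = 595/9.
Sum = Δx · [v(7/3) + v(3) + v(11/3) + ...].
Sum ≈ 165.185.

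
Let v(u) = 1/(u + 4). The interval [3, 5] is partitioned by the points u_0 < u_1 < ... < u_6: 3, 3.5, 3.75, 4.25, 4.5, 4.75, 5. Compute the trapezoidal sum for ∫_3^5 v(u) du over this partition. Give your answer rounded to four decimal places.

0.2514

Subinterval widths: 0.5, 0.25, 0.5, 0.25, 0.25, 0.25.
v(3) = 1/7, v(3.5) = 2/15, v(3.75) = 4/31, v(4.25) = 4/33, v(4.5) = 2/17, v(4.75) = 4/35, v(5) = 1/9.
On each subinterval the trapezoid contributes (Δu_i/2)·[v(u_{i-1}) + v(u_i)].
Sum ≈ 0.2514.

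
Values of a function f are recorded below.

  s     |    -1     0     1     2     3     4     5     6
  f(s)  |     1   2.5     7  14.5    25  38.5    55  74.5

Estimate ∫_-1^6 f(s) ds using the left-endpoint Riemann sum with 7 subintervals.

Δs = 1.
Sum = 1·[1 + 2.5 + 7 + 14.5 + 25 + 38.5 + 55] = 143.5.

143.5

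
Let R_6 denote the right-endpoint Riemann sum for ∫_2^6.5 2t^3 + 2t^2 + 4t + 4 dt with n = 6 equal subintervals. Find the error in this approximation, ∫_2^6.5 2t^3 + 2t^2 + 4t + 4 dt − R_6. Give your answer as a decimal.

Exact integral: ∫_2^6.5 f(t) dt = 1156.78125.
R_6 = 1403.7890625.
Error = 1156.78125 − 1403.7890625 = -247.0078125.

-247.0078125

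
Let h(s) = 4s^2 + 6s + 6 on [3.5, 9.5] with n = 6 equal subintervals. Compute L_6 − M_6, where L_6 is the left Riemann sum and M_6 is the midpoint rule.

-168

L_6 = 1186.
M_6 = 1354.
L_6 − M_6 = -168.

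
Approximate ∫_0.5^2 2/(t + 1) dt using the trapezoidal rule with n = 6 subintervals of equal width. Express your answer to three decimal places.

Δt = (2 − 0.5)/6 = 0.25.
f(0.5) = 4/3, f(0.75) = 8/7, f(1) = 1, f(1.25) = 8/9, f(1.5) = 0.8, f(1.75) = 8/11, f(2) = 2/3.
T_6 = (Δt/2)·[f(t_0) + 2f(t_1) + ... + 2f(t_{5}) + f(t_6)].
Sum ≈ 1.390.

1.390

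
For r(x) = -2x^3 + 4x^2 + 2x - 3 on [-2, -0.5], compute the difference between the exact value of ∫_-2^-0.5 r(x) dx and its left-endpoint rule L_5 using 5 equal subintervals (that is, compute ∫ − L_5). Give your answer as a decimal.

-4.42125

Exact integral: ∫_-2^-0.5 r(x) dx = 10.21875.
L_5 = 14.64.
Error = 10.21875 − 14.64 = -4.42125.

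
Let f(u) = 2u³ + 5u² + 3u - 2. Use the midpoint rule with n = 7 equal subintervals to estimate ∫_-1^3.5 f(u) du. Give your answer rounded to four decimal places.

Δu = (3.5 − (-1))/7 = 9/14.
Midpoints: -19/28, -1/28, 17/28, 1.25, 53/28, 71/28, 89/28.
f(-19/28) = -25885/10976, f(-1/28) = -23059/10976, f(17/28) = 23183/10976, f(1.25) = 13.46875, f(53/28) = 385883/10976, f(71/28) = 772325/10976, f(89/28) = 1342151/10976.
Sum = Δu · [f(-19/28) + f(-1/28) + f(17/28) + ...].
Sum ≈ 153.5941.

153.5941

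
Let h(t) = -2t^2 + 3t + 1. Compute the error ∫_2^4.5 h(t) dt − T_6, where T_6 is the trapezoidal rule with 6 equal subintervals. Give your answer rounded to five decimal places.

0.14468

Exact integral: ∫_2^4.5 h(t) dt ≈ -28.5416667.
T_6 ≈ -28.6863426.
Error ≈ -28.5416667 − (-28.6863426) ≈ 0.14468.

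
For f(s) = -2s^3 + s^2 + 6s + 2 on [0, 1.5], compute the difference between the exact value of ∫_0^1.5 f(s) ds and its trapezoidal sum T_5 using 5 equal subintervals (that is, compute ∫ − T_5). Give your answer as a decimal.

0.07875

Exact integral: ∫_0^1.5 f(s) ds = 8.34375.
T_5 = 8.265.
Error = 8.34375 − 8.265 = 0.07875.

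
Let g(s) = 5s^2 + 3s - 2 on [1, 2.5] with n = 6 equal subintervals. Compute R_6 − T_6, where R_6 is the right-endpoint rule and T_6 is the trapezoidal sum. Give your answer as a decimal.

R_6 = 33.171875.
T_6 = 29.328125.
R_6 − T_6 = 3.84375.

3.84375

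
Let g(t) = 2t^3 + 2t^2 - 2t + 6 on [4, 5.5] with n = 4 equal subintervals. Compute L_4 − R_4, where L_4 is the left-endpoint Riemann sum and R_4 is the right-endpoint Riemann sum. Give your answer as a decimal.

-86.34375

L_4 ≈ 350.43164.
R_4 ≈ 436.77539.
L_4 − R_4 = -86.34375.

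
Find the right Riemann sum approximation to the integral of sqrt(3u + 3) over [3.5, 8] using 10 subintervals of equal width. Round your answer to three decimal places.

Δu = (8 − 3.5)/10 = 0.45.
Right endpoints: 3.95, 4.4, 4.85, 5.3, 5.75, 6.2, 6.65, 7.1, 7.55, 8.
f(3.95) ≈ 3.854, f(4.4) ≈ 4.025, f(4.85) ≈ 4.189, f(5.3) ≈ 4.347, f(5.75) ≈ 4.500, f(6.2) ≈ 4.648, f(6.65) ≈ 4.791, f(7.1) ≈ 4.930, f(7.55) ≈ 5.065, f(8) ≈ 5.196.
Sum = Δu · [f(3.95) + f(4.4) + f(4.85) + ...].
Sum ≈ 20.495.

20.495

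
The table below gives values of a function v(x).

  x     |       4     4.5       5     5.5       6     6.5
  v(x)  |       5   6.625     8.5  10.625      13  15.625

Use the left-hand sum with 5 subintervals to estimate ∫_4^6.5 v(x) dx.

21.875

Δx = 0.5.
Sum = 0.5·[5 + 6.625 + 8.5 + 10.625 + 13] = 21.875.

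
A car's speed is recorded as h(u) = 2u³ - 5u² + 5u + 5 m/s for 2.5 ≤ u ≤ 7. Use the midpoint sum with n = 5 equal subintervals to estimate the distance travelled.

757.580625

Δu = (7 − 2.5)/5 = 0.9.
Midpoints: 2.95, 3.85, 4.75, 5.65, 6.55.
h(2.95) = 27.58225, h(3.85) = 64.27075, h(4.75) = 130.28125, h(5.65) = 234.36175, h(6.55) = 385.26025.
Sum = Δu · [h(2.95) + h(3.85) + h(4.75) + h(5.65) + h(6.55)].
Sum = 757.580625.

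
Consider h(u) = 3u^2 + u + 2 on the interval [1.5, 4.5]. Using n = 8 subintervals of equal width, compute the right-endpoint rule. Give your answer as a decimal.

113.6484375

Δu = (4.5 − 1.5)/8 = 0.375.
Right endpoints: 1.875, 2.25, 2.625, 3, 3.375, 3.75, 4.125, 4.5.
h(1.875) = 14.421875, h(2.25) = 19.4375, h(2.625) = 25.296875, h(3) = 32, h(3.375) = 39.546875, h(3.75) = 47.9375, h(4.125) = 57.171875, h(4.5) = 67.25.
Sum = Δu · [h(1.875) + h(2.25) + h(2.625) + ...].
Sum = 113.6484375.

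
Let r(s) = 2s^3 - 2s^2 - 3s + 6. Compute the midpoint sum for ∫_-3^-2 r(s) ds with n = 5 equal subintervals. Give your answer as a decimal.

Δs = (-2 − (-3))/5 = 0.2.
Midpoints: -2.9, -2.7, -2.5, -2.3, -2.1.
r(-2.9) = -50.898, r(-2.7) = -39.846, r(-2.5) = -30.25, r(-2.3) = -22.014, r(-2.1) = -15.042.
Sum = Δs · [r(-2.9) + r(-2.7) + r(-2.5) + r(-2.3) + r(-2.1)].
Sum = -31.61.

-31.61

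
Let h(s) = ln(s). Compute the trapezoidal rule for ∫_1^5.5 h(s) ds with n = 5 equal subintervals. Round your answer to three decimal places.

Δs = (5.5 − 1)/5 = 0.9.
h(1) ≈ 0.000, h(1.9) ≈ 0.642, h(2.8) ≈ 1.030, h(3.7) ≈ 1.308, h(4.6) ≈ 1.526, h(5.5) ≈ 1.705.
T_5 = (Δs/2)·[h(s_0) + 2h(s_1) + ... + 2h(s_{4}) + h(s_5)].
Sum ≈ 4.822.

4.822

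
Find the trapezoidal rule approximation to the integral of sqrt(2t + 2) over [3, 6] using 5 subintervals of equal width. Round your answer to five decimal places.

Δt = (6 − 3)/5 = 0.6.
f(3) ≈ 2.82843, f(3.6) ≈ 3.03315, f(4.2) ≈ 3.22490, f(4.8) ≈ 3.40588, f(5.4) ≈ 3.57771, f(6) ≈ 3.74166.
T_5 = (Δt/2)·[f(t_0) + 2f(t_1) + ... + 2f(t_{4}) + f(t_5)].
Sum ≈ 9.91601.

9.91601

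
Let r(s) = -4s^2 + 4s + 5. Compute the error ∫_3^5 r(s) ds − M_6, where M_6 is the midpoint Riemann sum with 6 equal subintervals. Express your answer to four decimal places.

Exact integral: ∫_3^5 r(s) ds ≈ -88.666667.
M_6 ≈ -88.592593.
Error ≈ -88.666667 − (-88.592593) ≈ -0.0741.

-0.0741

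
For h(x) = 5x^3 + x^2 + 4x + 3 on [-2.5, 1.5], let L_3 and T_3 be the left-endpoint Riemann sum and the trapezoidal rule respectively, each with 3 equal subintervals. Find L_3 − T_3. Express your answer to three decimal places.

-71.333

L_3 ≈ -111.20370.
T_3 ≈ -39.87037.
L_3 − T_3 ≈ -71.333.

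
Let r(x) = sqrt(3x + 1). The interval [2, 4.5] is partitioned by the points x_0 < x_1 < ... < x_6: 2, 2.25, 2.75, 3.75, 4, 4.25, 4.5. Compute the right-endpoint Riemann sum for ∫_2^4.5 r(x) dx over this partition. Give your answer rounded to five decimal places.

Subinterval widths: 0.25, 0.5, 1, 0.25, 0.25, 0.25.
Right endpoints: 2.25, 2.75, 3.75, 4, 4.25, 4.5.
r(2.25) ≈ 2.78388, r(2.75) ≈ 3.04138, r(3.75) ≈ 3.50000, r(4) ≈ 3.60555, r(4.25) ≈ 3.70810, r(4.5) ≈ 3.80789.
Sum = Σ Δx_i · r(x_i).
Sum ≈ 8.49705.

8.49705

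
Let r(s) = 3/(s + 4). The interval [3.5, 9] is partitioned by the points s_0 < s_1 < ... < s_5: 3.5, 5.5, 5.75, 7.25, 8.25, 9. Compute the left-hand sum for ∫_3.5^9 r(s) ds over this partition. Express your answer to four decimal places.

Subinterval widths: 2, 0.25, 1.5, 1, 0.75.
Left endpoints: 3.5, 5.5, 5.75, 7.25, 8.25.
r(3.5) = 0.4, r(5.5) = 6/19, r(5.75) = 4/13, r(7.25) = 4/15, r(8.25) = 12/49.
Sum = Σ Δs_i · r(s_i).
Sum ≈ 1.7908.

1.7908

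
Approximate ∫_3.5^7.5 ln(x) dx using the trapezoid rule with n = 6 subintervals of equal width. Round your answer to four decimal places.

Δx = (7.5 − 3.5)/6 = 2/3.
f(3.5) ≈ 1.2528, f(25/6) ≈ 1.4271, f(29/6) ≈ 1.5755, f(5.5) ≈ 1.7047, f(37/6) ≈ 1.8192, f(41/6) ≈ 1.9218, f(7.5) ≈ 2.0149.
T_6 = (Δx/2)·[f(x_0) + 2f(x_1) + ... + 2f(x_{5}) + f(x_6)].
Sum ≈ 6.7215.

6.7215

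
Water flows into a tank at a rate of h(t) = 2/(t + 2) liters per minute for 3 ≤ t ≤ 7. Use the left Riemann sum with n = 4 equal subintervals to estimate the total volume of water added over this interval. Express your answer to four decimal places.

1.2690

Δt = (7 − 3)/4 = 1.
Left endpoints: 3, 4, 5, 6.
h(3) = 0.4, h(4) = 1/3, h(5) = 2/7, h(6) = 0.25.
Sum = Δt · [h(3) + h(4) + h(5) + h(6)].
Sum ≈ 1.2690.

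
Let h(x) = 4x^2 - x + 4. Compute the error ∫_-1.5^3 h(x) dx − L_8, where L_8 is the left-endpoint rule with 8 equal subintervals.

5.37890625

Exact integral: ∫_-1.5^3 h(x) dx = 55.125.
L_8 = 49.74609375.
Error = 55.125 − 49.74609375 = 5.37890625.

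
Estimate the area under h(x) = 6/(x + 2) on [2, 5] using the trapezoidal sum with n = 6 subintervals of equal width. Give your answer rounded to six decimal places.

Δx = (5 − 2)/6 = 0.5.
h(2) = 1.5, h(2.5) = 4/3, h(3) = 1.2, h(3.5) = 12/11, h(4) = 1, h(4.5) = 12/13, h(5) = 6/7.
T_6 = (Δx/2)·[h(x_0) + 2h(x_1) + ... + 2h(x_{5}) + h(x_6)].
Sum ≈ 3.362945.

3.362945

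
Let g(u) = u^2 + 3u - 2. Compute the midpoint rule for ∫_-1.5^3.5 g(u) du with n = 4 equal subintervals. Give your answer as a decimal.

19.765625

Δu = (3.5 − (-1.5))/4 = 1.25.
Midpoints: -0.875, 0.375, 1.625, 2.875.
g(-0.875) = -3.859375, g(0.375) = -0.734375, g(1.625) = 5.515625, g(2.875) = 14.890625.
Sum = Δu · [g(-0.875) + g(0.375) + g(1.625) + g(2.875)].
Sum = 19.765625.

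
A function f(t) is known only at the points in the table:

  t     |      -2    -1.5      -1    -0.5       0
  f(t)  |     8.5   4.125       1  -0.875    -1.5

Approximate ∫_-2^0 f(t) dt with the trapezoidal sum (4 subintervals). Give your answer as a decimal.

3.875

Δt = 0.5.
T_4 = (0.5/2)·[8.5 + 2·4.125 + 2·1 + 2·(-0.875) + (-1.5)] = 3.875.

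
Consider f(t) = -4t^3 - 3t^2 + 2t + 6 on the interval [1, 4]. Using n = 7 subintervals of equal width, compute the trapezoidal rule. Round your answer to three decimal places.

Δt = (4 − 1)/7 = 3/7.
f(1) = 1, f(10/7) = -3062/343, f(13/7) = -9005/343, f(16/7) = -18134/343, f(19/7) = -31097/343, f(22/7) = -48542/343, f(25/7) = -71117/343, f(4) = -290.
T_7 = (Δt/2)·[f(t_0) + 2f(t_1) + ... + 2f(t_{6}) + f(t_7)].
Sum ≈ -288.031.

-288.031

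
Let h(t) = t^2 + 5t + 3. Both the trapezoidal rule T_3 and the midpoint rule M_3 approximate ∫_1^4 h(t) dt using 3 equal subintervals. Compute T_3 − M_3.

T_3 = 68.
M_3 = 67.25.
T_3 − M_3 = 0.75.

0.75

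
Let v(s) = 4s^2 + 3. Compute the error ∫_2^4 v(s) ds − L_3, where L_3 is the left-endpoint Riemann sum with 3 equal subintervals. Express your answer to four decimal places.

Exact integral: ∫_2^4 v(s) ds ≈ 80.666667.
L_3 ≈ 65.259259.
Error ≈ 80.666667 − 65.259259 ≈ 15.4074.

15.4074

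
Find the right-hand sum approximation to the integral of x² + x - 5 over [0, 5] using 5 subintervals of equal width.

45

Δx = (5 − 0)/5 = 1.
Right endpoints: 1, 2, 3, 4, 5.
f(1) = -3, f(2) = 1, f(3) = 7, f(4) = 15, f(5) = 25.
Sum = Δx · [f(1) + f(2) + f(3) + f(4) + f(5)].
Sum = 45.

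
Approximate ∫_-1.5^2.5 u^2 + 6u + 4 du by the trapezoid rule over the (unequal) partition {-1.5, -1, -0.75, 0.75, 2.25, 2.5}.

Subinterval widths: 0.5, 0.25, 1.5, 1.5, 0.25.
f(-1.5) = -2.75, f(-1) = -1, f(-0.75) = 0.0625, f(0.75) = 9.0625, f(2.25) = 22.5625, f(2.5) = 25.25.
On each subinterval the trapezoid contributes (Δu_i/2)·[f(u_{i-1}) + f(u_i)].
Sum = 35.484375.

35.484375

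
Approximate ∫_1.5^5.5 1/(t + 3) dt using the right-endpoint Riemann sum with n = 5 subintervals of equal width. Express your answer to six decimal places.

0.596047

Δt = (5.5 − 1.5)/5 = 0.8.
Right endpoints: 2.3, 3.1, 3.9, 4.7, 5.5.
f(2.3) = 10/53, f(3.1) = 10/61, f(3.9) = 10/69, f(4.7) = 10/77, f(5.5) = 2/17.
Sum = Δt · [f(2.3) + f(3.1) + f(3.9) + f(4.7) + f(5.5)].
Sum ≈ 0.596047.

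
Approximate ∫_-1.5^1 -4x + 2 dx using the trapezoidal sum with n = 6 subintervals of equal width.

Δx = (1 − (-1.5))/6 = 5/12.
f(-1.5) = 8, f(-13/12) = 19/3, f(-2/3) = 14/3, f(-0.25) = 3, f(1/6) = 4/3, f(7/12) = -1/3, f(1) = -2.
T_6 = (Δx/2)·[f(x_0) + 2f(x_1) + ... + 2f(x_{5}) + f(x_6)].
Sum = 7.5.

7.5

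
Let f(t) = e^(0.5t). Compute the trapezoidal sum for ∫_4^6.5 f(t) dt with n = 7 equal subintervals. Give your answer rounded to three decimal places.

Δt = (6.5 − 4)/7 = 5/14.
f(4) ≈ 7.389, f(61/14) ≈ 8.834, f(33/7) ≈ 10.561, f(71/14) ≈ 12.625, f(38/7) ≈ 15.094, f(81/14) ≈ 18.045, f(43/7) ≈ 21.573, f(6.5) ≈ 25.790.
T_7 = (Δt/2)·[f(t_0) + 2f(t_1) + ... + 2f(t_{6}) + f(t_7)].
Sum ≈ 36.900.

36.900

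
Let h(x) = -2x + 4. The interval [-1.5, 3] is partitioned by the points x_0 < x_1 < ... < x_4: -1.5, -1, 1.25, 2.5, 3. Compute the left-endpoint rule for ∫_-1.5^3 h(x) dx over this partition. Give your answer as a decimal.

18.375

Subinterval widths: 0.5, 2.25, 1.25, 0.5.
Left endpoints: -1.5, -1, 1.25, 2.5.
h(-1.5) = 7, h(-1) = 6, h(1.25) = 1.5, h(2.5) = -1.
Sum = Σ Δx_i · h(x_i).
Sum = 18.375.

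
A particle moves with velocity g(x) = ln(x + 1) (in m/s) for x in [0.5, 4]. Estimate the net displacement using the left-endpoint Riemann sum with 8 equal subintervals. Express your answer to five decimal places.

Δx = (4 − 0.5)/8 = 0.4375.
Left endpoints: 0.5, 0.9375, 1.375, 1.8125, 2.25, 2.6875, 3.125, 3.5625.
g(0.5) ≈ 0.40547, g(0.9375) ≈ 0.66140, g(1.375) ≈ 0.86500, g(1.8125) ≈ 1.03407, g(2.25) ≈ 1.17865, g(2.6875) ≈ 1.30495, g(3.125) ≈ 1.41707, g(3.5625) ≈ 1.51787.
Sum = Δx · [g(0.5) + g(0.9375) + g(1.375) + ...].
Sum ≈ 3.66821.

3.66821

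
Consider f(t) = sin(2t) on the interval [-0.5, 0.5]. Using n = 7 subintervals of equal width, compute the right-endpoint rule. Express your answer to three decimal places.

Δt = (0.5 − (-0.5))/7 = 1/7.
Right endpoints: -5/14, -3/14, -1/14, 1/14, 3/14, 5/14, 0.5.
f(-5/14) ≈ -0.655, f(-3/14) ≈ -0.416, f(-1/14) ≈ -0.142, f(1/14) ≈ 0.142, f(3/14) ≈ 0.416, f(5/14) ≈ 0.655, f(0.5) ≈ 0.841.
Sum = Δt · [f(-5/14) + f(-3/14) + f(-1/14) + ...].
Sum ≈ 0.120.

0.120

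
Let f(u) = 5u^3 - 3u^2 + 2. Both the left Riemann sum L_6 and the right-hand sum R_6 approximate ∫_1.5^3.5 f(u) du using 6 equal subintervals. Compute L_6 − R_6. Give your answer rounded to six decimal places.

-55.833333

L_6 ≈ 119.11111111.
R_6 ≈ 174.94444444.
L_6 − R_6 ≈ -55.833333.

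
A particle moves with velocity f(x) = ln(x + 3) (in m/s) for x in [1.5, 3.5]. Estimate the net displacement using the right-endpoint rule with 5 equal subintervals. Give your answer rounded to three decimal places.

3.471

Δx = (3.5 − 1.5)/5 = 0.4.
Right endpoints: 1.9, 2.3, 2.7, 3.1, 3.5.
f(1.9) ≈ 1.589, f(2.3) ≈ 1.668, f(2.7) ≈ 1.740, f(3.1) ≈ 1.808, f(3.5) ≈ 1.872.
Sum = Δx · [f(1.9) + f(2.3) + f(2.7) + f(3.1) + f(3.5)].
Sum ≈ 3.471.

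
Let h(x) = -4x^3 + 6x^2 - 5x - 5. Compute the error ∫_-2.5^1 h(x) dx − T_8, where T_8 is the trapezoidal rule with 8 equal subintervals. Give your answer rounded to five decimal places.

Exact integral: ∫_-2.5^1 h(x) dx = 66.9375.
T_8 ≈ 68.6123047.
Error ≈ 66.9375 − 68.6123047 ≈ -1.67480.

-1.67480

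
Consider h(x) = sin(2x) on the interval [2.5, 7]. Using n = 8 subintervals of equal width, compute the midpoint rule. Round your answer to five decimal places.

Δx = (7 − 2.5)/8 = 0.5625.
Midpoints: 2.78125, 3.34375, 3.90625, 4.46875, 5.03125, 5.59375, 6.15625, 6.71875.
h(2.78125) ≈ -0.65990, h(3.34375) ≈ 0.39339, h(3.90625) ≈ 0.99914, h(4.46875) ≈ 0.46822, h(5.03125) ≈ -0.59537, h(5.59375) ≈ -0.98164, h(6.15625) ≈ -0.25115, h(6.71875) ≈ 0.76506.
Sum = Δx · [h(2.78125) + h(3.34375) + h(3.90625) + ...].
Sum ≈ 0.07748.

0.07748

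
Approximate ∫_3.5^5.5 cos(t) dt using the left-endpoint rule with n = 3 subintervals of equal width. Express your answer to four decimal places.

-0.8899

Δt = (5.5 − 3.5)/3 = 2/3.
Left endpoints: 3.5, 25/6, 29/6.
f(3.5) ≈ -0.9365, f(25/6) ≈ -0.5190, f(29/6) ≈ 0.1206.
Sum = Δt · [f(3.5) + f(25/6) + f(29/6)].
Sum ≈ -0.8899.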